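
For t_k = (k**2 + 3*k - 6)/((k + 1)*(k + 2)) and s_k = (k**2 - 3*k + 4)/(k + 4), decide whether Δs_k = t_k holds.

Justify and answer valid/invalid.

s_(k+1) = (k**2 - k + 2)/(k + 5)
s_(k+1) − s_k = (k**2 + 9*k - 12)/(k**2 + 9*k + 20)
(s_(k+1) − s_k) − t_k = 24*(-k**2 - k + 4)/(k**4 + 12*k**3 + 49*k**2 + 78*k + 40)

Invalid: residual 24*(-k**2 - k + 4)/(k**4 + 12*k**3 + 49*k**2 + 78*k + 40) ≠ 0.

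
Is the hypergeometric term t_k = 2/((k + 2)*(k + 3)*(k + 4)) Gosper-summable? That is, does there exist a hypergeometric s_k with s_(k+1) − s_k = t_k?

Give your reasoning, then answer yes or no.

Ratio r(k) = (k + 2)/(k + 5).
Gosper form: A/B · C(k+1)/C(k) with A=k + 2, B=k + 5, C=1.
Key eq: (k + 2)·f(k+1) = (k + 4)·f(k) + (1).
d = 2 from the (1,1,0) case.
A polynomial solution: f(k) = k*(k + 5)/12.
Then R = B(k−1)f/C = k*(k + 4)*(k + 5)/12, so s_k = R(k)·t_k = k*(k + 5)/(6*(k + 2)*(k + 3)).
Verify: 2/(k**3 + 9*k**2 + 26*k + 24) matches t_k.

Yes. s_k = k*(k + 5)/(6*(k + 2)*(k + 3)).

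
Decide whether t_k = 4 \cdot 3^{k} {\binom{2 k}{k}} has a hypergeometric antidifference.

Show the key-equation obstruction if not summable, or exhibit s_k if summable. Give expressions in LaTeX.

No — negative degree bound, so no certificate f.

Compute t_(k+1)/t_k: get 6*(2*k + 1)/(k + 1).
Factor: A=12*k + 6; B=k + 1; C=1.
Key eq: (12*k + 6)·f(k+1) = (k)·f(k) + (1).
d = -1 from the (1,1,0) case.
d = -1 < 0 ⇒ no nonzero polynomial f; not summable.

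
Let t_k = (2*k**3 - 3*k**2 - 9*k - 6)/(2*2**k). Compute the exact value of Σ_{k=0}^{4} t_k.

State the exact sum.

Σ = -139/16

Ratio r(k) = (2*k**3 + 3*k**2 - 9*k - 16)/(2*(2*k**3 - 3*k**2 - 9*k - 6)).
Factor: A=1/2; B=1; C=k**3 - 3*k**2/2 - 9*k/2 - 3.
Key eq: (1/2)·f(k+1) = (1)·f(k) + (k**3 - 3*k**2/2 - 9*k/2 - 3).
d = 3 from the (0,0,3) case.
A polynomial solution: f(k) = -(k + 1)*(2*k**2 + k + 2).
Certificate R = B(k−1)f/C = -2*(k + 1)*(2*k**2 + k + 2)/(2*k**3 - 3*k**2 - 9*k - 6) gives s_k = (-2*k**3 - 3*k**2 - 3*k - 2)/2**k.
Verify: (2*k**3 - 3*k**2 - 9*k - 6)/(2*2**k) matches t_k.
Σ_(k=0)^(4) t_k = s_(5) − s_(0) = -171/16 − (-2) = -139/16.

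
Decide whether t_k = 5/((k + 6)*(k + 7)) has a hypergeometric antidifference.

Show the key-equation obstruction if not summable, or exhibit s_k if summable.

Yes. s_k = 5*k/(6*(k + 6)).

t_(k+1)/t_k = (k + 6)/(k + 8).
Normal form (A,B,C) = (k + 6, k + 8, 1).
Need (k + 6)·f(k+1) − (k + 7)·f(k) = 1.
From deg A=1, deg B=1, deg C=0: d=1.
A polynomial solution: f(k) = k/6.
So s_k = (B(k−1)f/C)·t_k = (k*(k + 7)/6)·t_k = 5*k/(6*(k + 6)).
Δs = 5/(k**2 + 13*k + 42), as required.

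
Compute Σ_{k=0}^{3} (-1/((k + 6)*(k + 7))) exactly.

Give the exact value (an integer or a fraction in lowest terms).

Compute t_(k+1)/t_k: get (k + 6)/(k + 8).
A = k + 6, B = k + 8, C = 1.
Need (k + 6)·f(k+1) − (k + 7)·f(k) = 1.
From deg A=1, deg B=1, deg C=0: d=1.
Solve for f: f(k) = k/6 (degree 1 ≤ 1).
So s_k = (B(k−1)f/C)·t_k = (k*(k + 7)/6)·t_k = -k/(6*k + 36).
s_(k+1) − s_k = -1/(k**2 + 13*k + 42) = t_k.
Telescoping: Σ = s_(4) − s_(0) = -1/15 − (0) = -1/15.

Σ = -1/15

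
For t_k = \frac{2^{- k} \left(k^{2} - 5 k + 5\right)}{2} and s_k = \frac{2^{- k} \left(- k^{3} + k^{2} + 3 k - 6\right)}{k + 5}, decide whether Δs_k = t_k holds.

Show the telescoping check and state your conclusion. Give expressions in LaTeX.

s_(k+1) = (-k**3 - 2*k**2 + 2*k - 3)/(2*2**k*(k + 6))
s_(k+1) − s_k = (k**4 + 3*k**3 - 26*k**2 - 17*k + 57)/(2*2**k*(k**2 + 11*k + 30))
(s_(k+1) − s_k) − t_k = 3*(-k**3 - 2*k**2 + 26*k - 31)/(2*2**k*(k**2 + 11*k + 30))

Invalid: residual \frac{3 \cdot 2^{- k} \left(- k^{3} - 2 k^{2} + 26 k - 31\right)}{2 \left(k^{2} + 11 k + 30\right)} ≠ 0.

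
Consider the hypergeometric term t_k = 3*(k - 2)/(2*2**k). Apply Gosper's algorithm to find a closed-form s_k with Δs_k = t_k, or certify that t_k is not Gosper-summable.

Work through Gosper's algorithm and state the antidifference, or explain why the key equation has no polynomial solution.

Ratio r(k) = (k - 1)/(2*(k - 2)).
A = 1/2, B = 1, C = k - 2.
Need (1/2)·f(k+1) − (1)·f(k) = k - 2.
From deg A=0, deg B=0, deg C=1: d=1.
Coefficient equations give f(k) = -2*(k - 1).
Then R = B(k−1)f/C = -2*(k - 1)/(k - 2), so s_k = R(k)·t_k = 3*(1 - k)/2**k.
Check: Δs_k = 3*(k - 2)/(2*2**k). ✓

s_k = 3*(1 - k)/2**k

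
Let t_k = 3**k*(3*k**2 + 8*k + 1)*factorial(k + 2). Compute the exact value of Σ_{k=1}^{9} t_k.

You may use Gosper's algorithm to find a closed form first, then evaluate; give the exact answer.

Σ = 254561089305600

t_(k+1)/t_k = 3*(3*k**3 + 23*k**2 + 54*k + 36)/(3*k**2 + 8*k + 1).
Normal form (A,B,C) = (3*k + 9, 1, k**2 + 8*k/3 + 1/3).
Key eq: (3*k + 9)·f(k+1) = (1)·f(k) + (k**2 + 8*k/3 + 1/3).
From deg A=1, deg B=0, deg C=2: d=1.
Solve for f: f(k) = (k - 1)/3 (degree 1 ≤ 1).
So s_k = (B(k−1)f/C)·t_k = ((k - 1)/(3*k**2 + 8*k + 1))·t_k = 3**k*(k - 1)*factorial(k + 2).
Check: Δs_k = 3**k*(3*k**2 + 8*k + 1)*factorial(k + 2). ✓
Evaluate s at k=10 and k=1: 254561089305600 and 0; difference 254561089305600.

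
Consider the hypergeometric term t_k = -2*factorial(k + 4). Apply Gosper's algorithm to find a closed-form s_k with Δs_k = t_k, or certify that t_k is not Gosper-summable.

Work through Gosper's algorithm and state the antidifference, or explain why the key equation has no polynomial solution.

r(k) = k + 5 after simplifying.
Normal form (A,B,C) = (k + 5, 1, 1).
Need (k + 5)·f(k+1) − (1)·f(k) = 1.
Degrees (1,0,0) ⇒ d ≤ -1.
d = -1 < 0 ⇒ no nonzero polynomial f; not summable.

none — t_k is not Gosper-summable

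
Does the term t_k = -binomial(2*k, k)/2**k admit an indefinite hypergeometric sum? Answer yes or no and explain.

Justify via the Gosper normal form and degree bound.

No. Not Gosper-summable.

t_(k+1)/t_k = (2*k + 1)/(k + 1).
Take A(k)=2*k + 1, B(k)=k + 1, C(k)=1.
f must satisfy (2*k + 1)·f(k+1) − (k)·f(k) = 1.
Bound: deg f ≤ -1.
Bound -1 < 0, so the key equation has no polynomial solution.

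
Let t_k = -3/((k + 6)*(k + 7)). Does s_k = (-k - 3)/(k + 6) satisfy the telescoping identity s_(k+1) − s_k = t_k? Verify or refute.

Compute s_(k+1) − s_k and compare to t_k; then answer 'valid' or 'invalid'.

Valid: the claim telescopes to t_k.

s_(k+1) = (-k - 4)/(k + 7)
s_(k+1) − s_k = -3/(k**2 + 13*k + 42)
(s_(k+1) − s_k) − t_k = 0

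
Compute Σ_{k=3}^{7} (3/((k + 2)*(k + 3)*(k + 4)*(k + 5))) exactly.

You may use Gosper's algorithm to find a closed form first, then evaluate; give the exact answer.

Ratio r(k) = (k + 2)/(k + 6).
Factor: A=k + 2; B=k + 6; C=1.
f must satisfy (k + 2)·f(k+1) − (k + 5)·f(k) = 1.
deg f ≤ 3 (via 1,1,0).
Coefficient equations give f(k) = k*(k**2 + 9*k + 26)/72.
R(k) = B(k−1)·f(k)/C(k) = k*(k + 5)*(k**2 + 9*k + 26)/72; s_k = R·t_k = k*(k**2 + 9*k + 26)/(24*(k + 2)*(k + 3)*(k + 4)).
s_(k+1) − s_k = 3/(k**4 + 14*k**3 + 71*k**2 + 154*k + 120) = t_k.
Sum = s_(8) − s_(3); s_(8) = 9/220, s_(3) = 31/840 ⇒ 37/9240.

Σ = 37/9240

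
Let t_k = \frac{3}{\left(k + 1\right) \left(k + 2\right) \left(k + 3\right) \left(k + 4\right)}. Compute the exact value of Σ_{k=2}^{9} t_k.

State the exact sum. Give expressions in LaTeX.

Σ = 23/1430

Ratio r(k) = (k + 1)/(k + 5).
Normal form (A,B,C) = (k + 1, k + 5, 1).
f must satisfy (k + 1)·f(k+1) − (k + 4)·f(k) = 1.
Bound: deg f ≤ 3.
Match coefficients ⇒ f(k) = k*(k**2 + 6*k + 11)/18.
Then R = B(k−1)f/C = k*(k + 4)*(k**2 + 6*k + 11)/18, so s_k = R(k)·t_k = k*(k**2 + 6*k + 11)/(6*(k + 1)*(k + 2)*(k + 3)).
Δs = 3/(k**4 + 10*k**3 + 35*k**2 + 50*k + 24), as required.
Evaluate s at k=10 and k=2: 95/572 and 3/20; difference 23/1430.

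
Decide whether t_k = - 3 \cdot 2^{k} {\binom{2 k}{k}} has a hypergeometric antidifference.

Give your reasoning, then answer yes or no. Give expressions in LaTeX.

Ratio r(k) = 4*(2*k + 1)/(k + 1).
So A=8*k + 4 and B=k + 1, with C=1.
Solve (8*k + 4)·f(k+1) − (k)·f(k) = 1.
Degrees (1,1,0) ⇒ d ≤ -1.
Bound -1 < 0, so the key equation has no polynomial solution.

No; the degree bound rules out any f.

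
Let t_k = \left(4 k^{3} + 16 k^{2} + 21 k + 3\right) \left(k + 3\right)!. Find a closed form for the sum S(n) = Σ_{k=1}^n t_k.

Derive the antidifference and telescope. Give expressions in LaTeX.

S(n) = 4 n^{2} \left(n + 4\right)! + 4 n \left(n + 4\right)! + \left(n + 4\right)! - 24

Ratio r(k) = (4*k**4 + 44*k**3 + 177*k**2 + 304*k + 176)/(4*k**3 + 16*k**2 + 21*k + 3).
Gosper form: A/B · C(k+1)/C(k) with A=k + 4, B=1, C=k**3 + 4*k**2 + 21*k/4 + 3/4.
Solve (k + 4)·f(k+1) − (1)·f(k) = k**3 + 4*k**2 + 21*k/4 + 3/4.
Bound: deg f ≤ 2.
Match coefficients ⇒ f(k) = (2*k - 1)**2/4.
Get s_k = R·t_k = (2*k - 1)**2*factorial(k + 3) with R(k) = B(k−1)f(k)/C(k) = (2*k - 1)**2/(4*k**3 + 16*k**2 + 21*k + 3).
Check: Δs_k = (4*k**3 + 16*k**2 + 21*k + 3)*factorial(k + 3). ✓
Σ_(k=1)^n t_k = s_(n+1) − s_(1) = ((2*n + 1)**2*factorial(n + 4)) − (24), i.e. 4*n**2*factorial(n + 4) + 4*n*factorial(n + 4) + factorial(n + 4) - 24.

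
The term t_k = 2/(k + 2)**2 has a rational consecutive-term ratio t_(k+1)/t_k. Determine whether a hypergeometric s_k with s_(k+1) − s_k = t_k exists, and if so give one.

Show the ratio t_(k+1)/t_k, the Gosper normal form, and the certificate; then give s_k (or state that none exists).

r(k) = (k + 2)**2/(k + 3)**2 after simplifying.
So A=k**2 + 4*k + 4 and B=k**2 + 6*k + 9, with C=1.
Need (k**2 + 4*k + 4)·f(k+1) − (k**2 + 4*k + 4)·f(k) = 1.
From deg A=2, deg B=2, deg C=0: d=0.
f = c0 ⇒ A·f(k+1) − B(k−1)·f(k) − C = -1. The system {-1 = 0} is inconsistent; no antidifference.

none (Gosper's algorithm certifies no s_k)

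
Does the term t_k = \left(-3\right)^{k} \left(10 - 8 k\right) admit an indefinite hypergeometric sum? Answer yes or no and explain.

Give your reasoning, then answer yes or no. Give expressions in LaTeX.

t_(k+1)/t_k = 3*(1 - 4*k)/(4*k - 5).
Gosper form: A/B · C(k+1)/C(k) with A=-3, B=1, C=k - 5/4.
Need (-3)·f(k+1) − (1)·f(k) = k - 5/4.
From deg A=0, deg B=0, deg C=1: d=1.
Solve for f: f(k) = -(k - 2)/4 (degree 1 ≤ 1).
Certificate R = B(k−1)f/C = -(k - 2)/(4*k - 5) gives s_k = 2*(-3)**k*(k - 2).
Δs = (-3)**k*(10 - 8*k), as required.

Yes. s_k = 2 \left(-3\right)^{k} \left(k - 2\right).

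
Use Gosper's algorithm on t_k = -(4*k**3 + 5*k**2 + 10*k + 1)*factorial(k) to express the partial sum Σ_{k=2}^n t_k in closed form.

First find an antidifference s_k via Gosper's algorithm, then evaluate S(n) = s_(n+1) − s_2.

r(k) = (4*k**4 + 21*k**3 + 49*k**2 + 52*k + 20)/(4*k**3 + 5*k**2 + 10*k + 1) after simplifying.
A = k + 1, B = 1, C = k**3 + 5*k**2/4 + 5*k/2 + 1/4.
f must satisfy (k + 1)·f(k+1) − (1)·f(k) = k**3 + 5*k**2/4 + 5*k/2 + 1/4.
Bound: deg f ≤ 2.
Coefficient equations give f(k) = (4*k**2 - 3*k + 1)/4.
R(k) = B(k−1)·f(k)/C(k) = (4*k**2 - 3*k + 1)/(4*k**3 + 5*k**2 + 10*k + 1); s_k = R·t_k = -(4*k**2 - 3*k + 1)*factorial(k).
Check: Δs_k = -(4*k**3 + 5*k**2 + 10*k + 1)*factorial(k). ✓
Telescope: S(n) = s_(n+1) − s_(2) = -(4*n**2 + 5*n + 2)*factorial(n + 1) − (-22) = -4*n**3*factorial(n) - 9*n**2*factorial(n) - 7*n*factorial(n) - 2*factorial(n) + 22.

S(n) = -4*n**3*factorial(n) - 9*n**2*factorial(n) - 7*n*factorial(n) - 2*factorial(n) + 22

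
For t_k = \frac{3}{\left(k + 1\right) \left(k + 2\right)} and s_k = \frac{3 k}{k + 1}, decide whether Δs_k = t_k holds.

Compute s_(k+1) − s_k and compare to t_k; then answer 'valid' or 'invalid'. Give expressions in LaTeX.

s_(k+1) = 3*(k + 1)/(k + 2)
s_(k+1) − s_k = 3/(k**2 + 3*k + 2)
(s_(k+1) − s_k) − t_k = 0

Valid — Δs_k = t_k.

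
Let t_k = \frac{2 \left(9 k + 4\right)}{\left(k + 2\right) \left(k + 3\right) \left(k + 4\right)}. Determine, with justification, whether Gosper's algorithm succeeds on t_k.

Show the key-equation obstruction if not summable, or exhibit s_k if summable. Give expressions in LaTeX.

Yes. s_k = \frac{k \left(11 k + 1\right)}{3 \left(k + 2\right) \left(k + 3\right)}.

The ratio is (k + 2)*(9*k + 13)/((k + 5)*(9*k + 4)).
Factor: A=k + 2; B=k + 5; C=k + 4/9.
Key eq: (k + 2)·f(k+1) = (k + 4)·f(k) + (k + 4/9).
deg f ≤ 2 (via 1,1,1).
A polynomial solution: f(k) = k*(11*k + 1)/54.
Get s_k = R·t_k = k*(11*k + 1)/(3*(k + 2)*(k + 3)) with R(k) = B(k−1)f(k)/C(k) = k*(k + 4)*(11*k + 1)/(6*(9*k + 4)).
s_(k+1) − s_k = 2*(9*k + 4)/(k**3 + 9*k**2 + 26*k + 24) = t_k.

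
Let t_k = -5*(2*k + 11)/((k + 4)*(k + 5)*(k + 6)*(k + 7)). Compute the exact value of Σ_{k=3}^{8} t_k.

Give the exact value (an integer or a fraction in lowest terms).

Step 1: r(k) = (k + 4)*(2*k + 13)/((k + 8)*(2*k + 11)).
A = k + 4, B = k + 8, C = k + 11/2.
f must satisfy (k + 4)·f(k+1) − (k + 7)·f(k) = k + 11/2.
d = 3 from the (1,1,1) case.
Solve for f: f(k) = k*(k + 5)*(k + 10)/48 (degree 3 ≤ 3).
Then R = B(k−1)f/C = k*(k + 5)*(k + 7)*(k + 10)/(24*(2*k + 11)), so s_k = R(k)·t_k = 5*k*(-k - 10)/(24*(k**2 + 10*k + 24)).
s_(k+1) − s_k = 5*(-2*k - 11)/(k**4 + 22*k**3 + 179*k**2 + 638*k + 840) = t_k.
Σ_(k=3)^(8) t_k = s_(9) − s_(3) = -19/104 − (-65/504) = -44/819.

Σ = -44/819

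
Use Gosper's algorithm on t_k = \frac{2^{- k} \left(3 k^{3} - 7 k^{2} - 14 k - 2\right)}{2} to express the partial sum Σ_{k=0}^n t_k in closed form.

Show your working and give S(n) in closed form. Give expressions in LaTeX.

S(n) = 2^{- n - 1} \left(2^{n + 2} - 3 n^{3} - 11 n^{2} - 12 n - 6\right)

Ratio r(k) = (3*k**3 + 2*k**2 - 19*k - 20)/(2*(3*k**3 - 7*k**2 - 14*k - 2)).
Gosper form: A/B · C(k+1)/C(k) with A=1/2, B=1, C=k**3 - 7*k**2/3 - 14*k/3 - 2/3.
Set up (1/2)·f(k+1) − (1)·f(k) − (k**3 - 7*k**2/3 - 14*k/3 - 2/3) = 0.
Degrees (0,0,3) ⇒ d ≤ 3.
A polynomial solution: f(k) = -2*(3*k**3 + 2*k**2 - k + 2)/3.
So s_k = (B(k−1)f/C)·t_k = (-2*(3*k**3 + 2*k**2 - k + 2)/(3*k**3 - 7*k**2 - 14*k - 2))·t_k = (-3*k**3 - 2*k**2 + k - 2)/2**k.
Verify: (3*k**3 - 7*k**2 - 14*k - 2)/(2*2**k) matches t_k.
s_(n+1) = 2**(-n - 1)*(-3*n**3 - 11*n**2 - 12*n - 6) and s_(0) = -2, so S(n) = 2**(-n - 1)*(2**(n + 2) - 3*n**3 - 11*n**2 - 12*n - 6).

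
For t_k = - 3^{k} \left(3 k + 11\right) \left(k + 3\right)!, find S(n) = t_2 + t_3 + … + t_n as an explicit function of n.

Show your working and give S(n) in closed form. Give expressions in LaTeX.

S(n) = - 3 \cdot 3^{n} \left(n + 4\right)! + 1080

Step 1: r(k) = 3*(k + 4)*(3*k + 14)/(3*k + 11).
Factor: A=3*k + 12; B=1; C=k + 11/3.
f must satisfy (3*k + 12)·f(k+1) − (1)·f(k) = k + 11/3.
d = 0 from the (1,0,1) case.
Match coefficients ⇒ f(k) = 1/3.
Certificate R = B(k−1)f/C = 1/(3*k + 11) gives s_k = -3**k*factorial(k + 3).
Δs = -3**k*(3*k + 11)*factorial(k + 3), as required.
Telescope: S(n) = s_(n+1) − s_(2) = -3**(n + 1)*factorial(n + 4) − (-1080) = -3*3**n*factorial(n + 4) + 1080.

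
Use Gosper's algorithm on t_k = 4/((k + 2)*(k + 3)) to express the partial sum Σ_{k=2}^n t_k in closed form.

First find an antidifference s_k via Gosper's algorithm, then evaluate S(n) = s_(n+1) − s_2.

S(n) = (n - 1)/(n + 3)

The ratio is (k + 2)/(k + 4).
A = k + 2, B = k + 4, C = 1.
Need (k + 2)·f(k+1) − (k + 3)·f(k) = 1.
d = 1 from the (1,1,0) case.
Coefficient equations give f(k) = k/2.
So s_k = (B(k−1)f/C)·t_k = (k*(k + 3)/2)·t_k = 2*k/(k + 2).
Check: Δs_k = 4/(k**2 + 5*k + 6). ✓
Telescope: S(n) = s_(n+1) − s_(2) = 2*(n + 1)/(n + 3) − (1) = (n - 1)/(n + 3).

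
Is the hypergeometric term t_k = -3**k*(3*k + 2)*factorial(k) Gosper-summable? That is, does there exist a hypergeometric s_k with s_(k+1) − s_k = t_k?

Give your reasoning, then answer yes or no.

t_(k+1)/t_k = 3*(k + 1)*(3*k + 5)/(3*k + 2).
Normal form (A,B,C) = (3*k + 3, 1, k + 2/3).
Key eq: (3*k + 3)·f(k+1) = (1)·f(k) + (k + 2/3).
Bound: deg f ≤ 0.
Match coefficients ⇒ f(k) = 1/3.
R(k) = B(k−1)·f(k)/C(k) = 1/(3*k + 2); s_k = R·t_k = -3**k*factorial(k).
Verify: -3**k*(3*k + 2)*factorial(k) matches t_k.

Yes. s_k = -3**k*factorial(k).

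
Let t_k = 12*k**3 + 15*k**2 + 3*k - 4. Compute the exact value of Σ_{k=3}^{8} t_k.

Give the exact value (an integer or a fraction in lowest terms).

Σ = 18504

The ratio is (12*k**3 + 51*k**2 + 69*k + 26)/(12*k**3 + 15*k**2 + 3*k - 4).
A = 1, B = 1, C = k**3 + 5*k**2/4 + k/4 - 1/3.
Solve (1)·f(k+1) − (1)·f(k) = k**3 + 5*k**2/4 + k/4 - 1/3.
Bound: deg f ≤ 4.
Match coefficients ⇒ f(k) = k*(3*k**3 - k**2 - 3*k - 3)/12.
Then R = B(k−1)f/C = k*(3*k**3 - k**2 - 3*k - 3)/(12*k**3 + 15*k**2 + 3*k - 4), so s_k = R(k)·t_k = k*(3*k**3 - k**2 - 3*k - 3).
Δs = 12*k**3 + 15*k**2 + 3*k - 4, as required.
Evaluate s at k=9 and k=3: 18684 and 180; difference 18504.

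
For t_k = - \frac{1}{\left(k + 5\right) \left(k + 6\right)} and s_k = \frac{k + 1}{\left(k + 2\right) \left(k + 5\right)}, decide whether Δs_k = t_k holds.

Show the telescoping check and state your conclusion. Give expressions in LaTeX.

Invalid: residual \frac{2 \left(k + 4\right)}{k^{4} + 16 k^{3} + 91 k^{2} + 216 k + 180} ≠ 0.

s_(k+1) = (k + 2)/((k + 3)*(k + 6))
s_(k+1) − s_k = (-k**2 - 3*k + 2)/(k**4 + 16*k**3 + 91*k**2 + 216*k + 180)
(s_(k+1) − s_k) − t_k = 2*(k + 4)/(k**4 + 16*k**3 + 91*k**2 + 216*k + 180)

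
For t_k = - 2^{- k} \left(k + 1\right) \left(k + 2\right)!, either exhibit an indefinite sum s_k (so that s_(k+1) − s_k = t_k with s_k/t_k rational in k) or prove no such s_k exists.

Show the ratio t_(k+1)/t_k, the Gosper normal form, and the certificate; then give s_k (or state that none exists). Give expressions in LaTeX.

Compute t_(k+1)/t_k: get (k + 2)*(k + 3)/(2*(k + 1)).
Normal form (A,B,C) = (k/2 + 3/2, 1, k + 1).
f must satisfy (k/2 + 3/2)·f(k+1) − (1)·f(k) = k + 1.
From deg A=1, deg B=0, deg C=1: d=0.
Solve for f: f(k) = 2 (degree 0 ≤ 0).
So s_k = (B(k−1)f/C)·t_k = (2/(k + 1))·t_k = -2**(1 - k)*factorial(k + 2).
Check: Δs_k = -(k + 1)*factorial(k + 2)/2**k. ✓

s_k = - 2^{1 - k} \left(k + 2\right)!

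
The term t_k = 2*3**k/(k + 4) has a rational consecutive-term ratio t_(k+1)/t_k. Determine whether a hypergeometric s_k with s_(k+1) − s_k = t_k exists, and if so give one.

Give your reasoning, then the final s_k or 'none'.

t_(k+1)/t_k = 3*(k + 4)/(k + 5).
Factor: A=3*k + 12; B=k + 5; C=1.
Key eq: (3*k + 12)·f(k+1) = (k + 4)·f(k) + (1).
Bound: deg f ≤ -1.
deg f ≤ -1 is impossible — no certificate.

none — t_k is not Gosper-summable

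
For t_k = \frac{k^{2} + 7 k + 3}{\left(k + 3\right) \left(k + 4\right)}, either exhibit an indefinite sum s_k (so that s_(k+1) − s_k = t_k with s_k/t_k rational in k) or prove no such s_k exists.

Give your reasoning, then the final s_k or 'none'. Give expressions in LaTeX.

s_k = \frac{k^{2}}{k + 3}

The ratio is (k + 3)*(7*k + (k + 1)**2 + 10)/((k + 5)*(k**2 + 7*k + 3)).
Normal form (A,B,C) = (k + 3, k + 5, k**2 + 7*k + 3).
Need (k + 3)·f(k+1) − (k + 4)·f(k) = k**2 + 7*k + 3.
d = 2 from the (1,1,2) case.
A polynomial solution: f(k) = k**2.
Then R = B(k−1)f/C = k**2*(k + 4)/(k**2 + 7*k + 3), so s_k = R(k)·t_k = k**2/(k + 3).
Δs = (k**2 + 7*k + 3)/(k**2 + 7*k + 12), as required.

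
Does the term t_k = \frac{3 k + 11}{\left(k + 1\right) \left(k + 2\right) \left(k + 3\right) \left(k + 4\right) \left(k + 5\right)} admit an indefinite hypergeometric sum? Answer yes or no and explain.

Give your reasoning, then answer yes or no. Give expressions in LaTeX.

Yes. s_k = \frac{k \left(k^{2} + 7 k + 14\right)}{8 \left(k^{3} + 7 k^{2} + 14 k + 8\right)}.

Ratio r(k) = (k + 1)*(3*k + 14)/((k + 6)*(3*k + 11)).
So A=k + 1 and B=k + 6, with C=k + 11/3.
Key eq: (k + 1)·f(k+1) = (k + 5)·f(k) + (k + 11/3).
From deg A=1, deg B=1, deg C=1: d=4.
Solving with deg f ≤ 4: f(k) = k*(k + 3)*(k**2 + 7*k + 14)/24.
So s_k = (B(k−1)f/C)·t_k = (k*(k + 3)*(k + 5)*(k**2 + 7*k + 14)/(8*(3*k + 11)))·t_k = k*(k**2 + 7*k + 14)/(8*(k**3 + 7*k**2 + 14*k + 8)).
Check: Δs_k = (3*k + 11)/(k**5 + 15*k**4 + 85*k**3 + 225*k**2 + 274*k + 120). ✓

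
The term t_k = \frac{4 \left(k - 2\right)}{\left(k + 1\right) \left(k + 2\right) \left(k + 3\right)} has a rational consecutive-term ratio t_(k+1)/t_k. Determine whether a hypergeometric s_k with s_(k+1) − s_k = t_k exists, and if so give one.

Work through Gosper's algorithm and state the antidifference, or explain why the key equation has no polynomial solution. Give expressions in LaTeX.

Step 1: r(k) = (k - 1)*(k + 1)/((k - 2)*(k + 4)).
Factor: A=k + 1; B=k + 4; C=k - 2.
Need (k + 1)·f(k+1) − (k + 3)·f(k) = k - 2.
From deg A=1, deg B=1, deg C=1: d=2.
A polynomial solution: f(k) = -k*(k + 7)/4.
Get s_k = R·t_k = k*(-k - 7)/((k + 1)*(k + 2)) with R(k) = B(k−1)f(k)/C(k) = -k*(k + 3)*(k + 7)/(4*(k - 2)).
s_(k+1) − s_k = 4*(k - 2)/(k**3 + 6*k**2 + 11*k + 6) = t_k.

s_k = \frac{k \left(- k - 7\right)}{\left(k + 1\right) \left(k + 2\right)}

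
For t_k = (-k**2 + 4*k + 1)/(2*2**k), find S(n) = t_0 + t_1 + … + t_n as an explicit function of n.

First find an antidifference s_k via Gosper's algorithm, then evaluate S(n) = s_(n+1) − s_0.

S(n) = 2**(-n - 1)*(2**(n + 2) + n**2 - 3)

The ratio is (k**2/2 - k - 2)/(k**2 - 4*k - 1).
A = 1/2, B = 1, C = k**2 - 4*k - 1.
Need (1/2)·f(k+1) − (1)·f(k) = k**2 - 4*k - 1.
deg f ≤ 2 (via 0,0,2).
Match coefficients ⇒ f(k) = -2*(k**2 - 2*k - 2).
Then R = B(k−1)f/C = -2*(k**2 - 2*k - 2)/(k**2 - 4*k - 1), so s_k = R(k)·t_k = (k**2 - 2*k - 2)/2**k.
Check: Δs_k = (-k**2 + 4*k + 1)/(2*2**k). ✓
s_(n+1) = 2**(-n - 1)*(n**2 - 3) and s_(0) = -2, so S(n) = 2**(-n - 1)*(2**(n + 2) + n**2 - 3).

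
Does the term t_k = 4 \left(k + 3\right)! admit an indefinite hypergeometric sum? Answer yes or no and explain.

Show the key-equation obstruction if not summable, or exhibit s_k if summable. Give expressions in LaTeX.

No. Not Gosper-summable.

t_(k+1)/t_k = k + 4.
A = k + 4, B = 1, C = 1.
Solve (k + 4)·f(k+1) − (1)·f(k) = 1.
deg f ≤ -1 (via 1,0,0).
Negative degree bound (-1): no f exists, t_k not Gosper-summable.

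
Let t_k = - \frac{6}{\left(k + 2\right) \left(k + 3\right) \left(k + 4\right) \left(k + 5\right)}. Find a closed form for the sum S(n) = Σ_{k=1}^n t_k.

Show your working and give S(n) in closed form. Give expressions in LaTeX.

r(k) = (k + 2)/(k + 6) after simplifying.
Normal form (A,B,C) = (k + 2, k + 6, 1).
f must satisfy (k + 2)·f(k+1) − (k + 5)·f(k) = 1.
d = 3 from the (1,1,0) case.
Solve for f: f(k) = k*(k**2 + 9*k + 26)/72 (degree 3 ≤ 3).
So s_k = (B(k−1)f/C)·t_k = (k*(k + 5)*(k**2 + 9*k + 26)/72)·t_k = k*(-k**2 - 9*k - 26)/(12*(k + 2)*(k + 3)*(k + 4)).
Verify: -6/(k**4 + 14*k**3 + 71*k**2 + 154*k + 120) matches t_k.
Telescope: S(n) = s_(n+1) − s_(1) = (-n**3 - 12*n**2 - 47*n - 36)/(12*(n**3 + 12*n**2 + 47*n + 60)) − (-1/20) = n*(-n**2 - 12*n - 47)/(30*(n**3 + 12*n**2 + 47*n + 60)).

S(n) = \frac{n \left(- n^{2} - 12 n - 47\right)}{30 \left(n^{3} + 12 n^{2} + 47 n + 60\right)}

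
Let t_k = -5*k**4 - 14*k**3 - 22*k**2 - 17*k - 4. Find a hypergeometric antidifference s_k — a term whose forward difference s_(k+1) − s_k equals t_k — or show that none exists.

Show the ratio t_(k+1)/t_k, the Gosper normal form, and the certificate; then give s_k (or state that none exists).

t_(k+1)/t_k = (5*k**4 + 34*k**3 + 94*k**2 + 123*k + 62)/(5*k**4 + 14*k**3 + 22*k**2 + 17*k + 4).
A = 1, B = 1, C = k**4 + 14*k**3/5 + 22*k**2/5 + 17*k/5 + 4/5.
Key eq: (1)·f(k+1) = (1)·f(k) + (k**4 + 14*k**3/5 + 22*k**2/5 + 17*k/5 + 4/5).
Bound: deg f ≤ 5.
A polynomial solution: f(k) = k*(k + 1)*(k**3 + 2*k - 1)/5.
Get s_k = R·t_k = k*(-k**4 - k**3 - 2*k**2 - k + 1) with R(k) = B(k−1)f(k)/C(k) = k*(k**3 + 2*k - 1)/(5*k**3 + 9*k**2 + 13*k + 4).
Check: Δs_k = -5*k**4 - 14*k**3 - 22*k**2 - 17*k - 4. ✓

s_k = k*(-k**4 - k**3 - 2*k**2 - k + 1)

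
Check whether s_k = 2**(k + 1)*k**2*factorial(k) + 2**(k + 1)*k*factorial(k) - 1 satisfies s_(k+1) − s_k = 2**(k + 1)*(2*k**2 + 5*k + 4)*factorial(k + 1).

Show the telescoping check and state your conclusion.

s_(k+1) = 4*2**k*k**3*factorial(k) + 16*2**k*k**2*factorial(k) + 20*2**k*k*factorial(k) + 8*2**k*factorial(k) - 1
s_(k+1) − s_k = 2**(k + 1)*(2*k**2 + 5*k + 4)*factorial(k + 1)
(s_(k+1) − s_k) − t_k = 0

valid (s_(k+1) − s_k reduces to t_k)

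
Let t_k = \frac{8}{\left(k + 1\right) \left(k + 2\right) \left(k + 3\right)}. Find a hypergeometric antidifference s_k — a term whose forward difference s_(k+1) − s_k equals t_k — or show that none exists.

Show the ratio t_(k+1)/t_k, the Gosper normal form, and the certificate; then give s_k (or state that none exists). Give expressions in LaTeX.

Compute t_(k+1)/t_k: get (k + 1)/(k + 4).
Factor: A=k + 1; B=k + 4; C=1.
Key eq: (k + 1)·f(k+1) = (k + 3)·f(k) + (1).
From deg A=1, deg B=1, deg C=0: d=2.
A polynomial solution: f(k) = k*(k + 3)/4.
Certificate R = B(k−1)f/C = k*(k + 3)**2/4 gives s_k = 2*k*(k + 3)/((k + 1)*(k + 2)).
s_(k+1) − s_k = 8/(k**3 + 6*k**2 + 11*k + 6) = t_k.

s_k = \frac{2 k \left(k + 3\right)}{\left(k + 1\right) \left(k + 2\right)}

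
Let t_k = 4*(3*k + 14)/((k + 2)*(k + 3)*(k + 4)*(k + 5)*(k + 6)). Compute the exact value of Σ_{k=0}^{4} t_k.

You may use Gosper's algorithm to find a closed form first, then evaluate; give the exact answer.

Compute t_(k+1)/t_k: get (k + 2)*(3*k + 17)/((k + 7)*(3*k + 14)).
Gosper form: A/B · C(k+1)/C(k) with A=k + 2, B=k + 7, C=k + 14/3.
Solve (k + 2)·f(k+1) − (k + 6)·f(k) = k + 14/3.
deg f ≤ 4 (via 1,1,1).
Coefficient equations give f(k) = k*(k + 4)*(k**2 + 10*k + 31)/90.
Get s_k = R·t_k = 2*k*(k**2 + 10*k + 31)/(15*(k**3 + 10*k**2 + 31*k + 30)) with R(k) = B(k−1)f(k)/C(k) = k*(k + 4)*(k + 6)*(k**2 + 10*k + 31)/(30*(3*k + 14)).
Check: Δs_k = 4*(3*k + 14)/(k**5 + 20*k**4 + 155*k**3 + 580*k**2 + 1044*k + 720). ✓
Evaluate s at k=5 and k=0: 53/420 and 0; difference 53/420.

Σ = 53/420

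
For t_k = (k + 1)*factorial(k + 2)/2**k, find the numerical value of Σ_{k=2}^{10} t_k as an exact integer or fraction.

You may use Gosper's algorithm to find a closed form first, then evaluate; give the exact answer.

Step 1: r(k) = (k + 2)*(k + 3)/(2*(k + 1)).
A = k/2 + 3/2, B = 1, C = k + 1.
Solve (k/2 + 3/2)·f(k+1) − (1)·f(k) = k + 1.
Degrees (1,0,1) ⇒ d ≤ 0.
Match coefficients ⇒ f(k) = 2.
R(k) = B(k−1)·f(k)/C(k) = 2/(k + 1); s_k = R·t_k = 2**(1 - k)*factorial(k + 2).
s_(k+1) − s_k = (k + 1)*factorial(k + 2)/2**k = t_k.
Σ_(k=2)^(10) t_k = s_(11) − s_(2) = 6081075 − (12) = 6081063.

Σ = 6081063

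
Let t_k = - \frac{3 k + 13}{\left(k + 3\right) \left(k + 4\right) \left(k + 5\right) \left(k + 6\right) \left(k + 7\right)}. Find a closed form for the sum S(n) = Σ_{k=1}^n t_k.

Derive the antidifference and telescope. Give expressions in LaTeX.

S(n) = \frac{n \left(- n^{2} - 17 n - 94\right)}{168 \left(n^{3} + 17 n^{2} + 94 n + 168\right)}

Ratio r(k) = (k + 3)*(3*k + 16)/((k + 8)*(3*k + 13)).
Factor: A=k + 3; B=k + 8; C=k + 13/3.
Need (k + 3)·f(k+1) − (k + 7)·f(k) = k + 13/3.
From deg A=1, deg B=1, deg C=1: d=4.
Solving with deg f ≤ 4: f(k) = k*(k + 4)*(k**2 + 14*k + 63)/270.
R(k) = B(k−1)·f(k)/C(k) = k*(k + 4)*(k + 7)*(k**2 + 14*k + 63)/(90*(3*k + 13)); s_k = R·t_k = k*(-k**2 - 14*k - 63)/(90*(k**3 + 14*k**2 + 63*k + 90)).
s_(k+1) − s_k = (-3*k - 13)/(k**5 + 25*k**4 + 245*k**3 + 1175*k**2 + 2754*k + 2520) = t_k.
s_(n+1) = (-n**3 - 17*n**2 - 94*n - 78)/(90*(n**3 + 17*n**2 + 94*n + 168)) and s_(1) = -13/2520, so S(n) = n*(-n**2 - 17*n - 94)/(168*(n**3 + 17*n**2 + 94*n + 168)).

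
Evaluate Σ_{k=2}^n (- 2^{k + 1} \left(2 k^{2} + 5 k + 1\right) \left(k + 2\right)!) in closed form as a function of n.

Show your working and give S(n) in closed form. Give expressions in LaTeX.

r(k) = 2*(2*k**3 + 15*k**2 + 35*k + 24)/(2*k**2 + 5*k + 1) after simplifying.
Normal form (A,B,C) = (2*k + 6, 1, k**2 + 5*k/2 + 1/2).
Set up (2*k + 6)·f(k+1) − (1)·f(k) − (k**2 + 5*k/2 + 1/2) = 0.
Degrees (1,0,2) ⇒ d ≤ 1.
Coefficient equations give f(k) = (k - 1)/2.
R(k) = B(k−1)·f(k)/C(k) = (k - 1)/(2*k**2 + 5*k + 1); s_k = R·t_k = -2**(k + 1)*(k - 1)*factorial(k + 2).
s_(k+1) − s_k = -2**(k + 1)*(2*k**2 + 5*k + 1)*factorial(k + 2) = t_k.
Telescope: S(n) = s_(n+1) − s_(2) = -2**(n + 2)*n*factorial(n + 3) − (-192) = -4*2**n*n*factorial(n + 3) + 192.

S(n) = - 4 \cdot 2^{n} n \left(n + 3\right)! + 192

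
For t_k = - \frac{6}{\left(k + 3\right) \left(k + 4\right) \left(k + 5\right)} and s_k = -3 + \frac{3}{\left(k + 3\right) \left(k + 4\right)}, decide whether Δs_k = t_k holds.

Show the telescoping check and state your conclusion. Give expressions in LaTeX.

valid (s_(k+1) − s_k reduces to t_k)

s_(k+1) = -3 + 3/((k + 4)*(k + 5))
s_(k+1) − s_k = -6/(k**3 + 12*k**2 + 47*k + 60)
(s_(k+1) − s_k) − t_k = 0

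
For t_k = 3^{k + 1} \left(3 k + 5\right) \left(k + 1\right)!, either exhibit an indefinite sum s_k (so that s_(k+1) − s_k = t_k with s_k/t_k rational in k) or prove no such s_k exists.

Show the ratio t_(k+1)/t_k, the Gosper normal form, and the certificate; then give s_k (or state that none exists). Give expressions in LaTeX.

s_k = 3^{k + 1} \left(k + 1\right)!

t_(k+1)/t_k = 3*(k + 2)*(3*k + 8)/(3*k + 5).
Take A(k)=3*k + 6, B(k)=1, C(k)=k + 5/3.
Need (3*k + 6)·f(k+1) − (1)·f(k) = k + 5/3.
Bound: deg f ≤ 0.
Coefficient equations give f(k) = 1/3.
So s_k = (B(k−1)f/C)·t_k = (1/(3*k + 5))·t_k = 3**(k + 1)*factorial(k + 1).
Verify: 3**(k + 1)*(3*k + 5)*factorial(k + 1) matches t_k.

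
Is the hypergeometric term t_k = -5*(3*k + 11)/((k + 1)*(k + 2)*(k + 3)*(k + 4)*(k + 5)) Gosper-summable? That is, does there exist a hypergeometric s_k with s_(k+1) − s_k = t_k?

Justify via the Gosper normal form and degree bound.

Yes. s_k = 5*k*(-k**2 - 7*k - 14)/(8*(k**3 + 7*k**2 + 14*k + 8)).

t_(k+1)/t_k = (k + 1)*(3*k + 14)/((k + 6)*(3*k + 11)).
So A=k + 1 and B=k + 6, with C=k + 11/3.
f must satisfy (k + 1)·f(k+1) − (k + 5)·f(k) = k + 11/3.
From deg A=1, deg B=1, deg C=1: d=4.
A polynomial solution: f(k) = k*(k + 3)*(k**2 + 7*k + 14)/24.
R(k) = B(k−1)·f(k)/C(k) = k*(k + 3)*(k + 5)*(k**2 + 7*k + 14)/(8*(3*k + 11)); s_k = R·t_k = 5*k*(-k**2 - 7*k - 14)/(8*(k**3 + 7*k**2 + 14*k + 8)).
Δs = 5*(-3*k - 11)/(k**5 + 15*k**4 + 85*k**3 + 225*k**2 + 274*k + 120), as required.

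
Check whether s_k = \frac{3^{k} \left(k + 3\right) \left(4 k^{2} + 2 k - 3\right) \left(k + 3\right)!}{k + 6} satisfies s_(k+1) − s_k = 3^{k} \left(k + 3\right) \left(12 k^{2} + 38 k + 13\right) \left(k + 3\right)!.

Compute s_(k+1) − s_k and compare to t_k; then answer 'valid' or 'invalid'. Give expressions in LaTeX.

Invalid: residual - \frac{3^{k + 1} \left(12 k^{4} + 146 k^{3} + 567 k^{2} + 799 k + 237\right) \left(k + 3\right)!}{\left(k + 6\right) \left(k + 7\right)} ≠ 0.

s_(k+1) = 3**(k + 1)*(k + 4)*(4*k**2 + 10*k + 3)*factorial(k + 4)/(k + 7)
s_(k+1) − s_k = 3**k*(12*k**5 + 194*k**4 + 1155*k**3 + 3097*k**2 + 3444*k + 927)*factorial(k + 3)/((k + 6)*(k + 7))
(s_(k+1) − s_k) − t_k = -3**(k + 1)*(12*k**4 + 146*k**3 + 567*k**2 + 799*k + 237)*factorial(k + 3)/((k + 6)*(k + 7))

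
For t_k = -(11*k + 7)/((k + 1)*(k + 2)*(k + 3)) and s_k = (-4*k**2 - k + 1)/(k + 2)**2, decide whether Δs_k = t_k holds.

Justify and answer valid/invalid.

s_(k+1) = (-k - 4*(k + 1)**2)/(k + 3)**2
s_(k+1) − s_k = (-15*k**2 - 49*k - 25)/(k**4 + 10*k**3 + 37*k**2 + 60*k + 36)
(s_(k+1) − s_k) − t_k = (-4*k**3 - 2*k**2 + 27*k + 17)/(k**5 + 11*k**4 + 47*k**3 + 97*k**2 + 96*k + 36)

Invalid: residual (-4*k**3 - 2*k**2 + 27*k + 17)/(k**5 + 11*k**4 + 47*k**3 + 97*k**2 + 96*k + 36) ≠ 0.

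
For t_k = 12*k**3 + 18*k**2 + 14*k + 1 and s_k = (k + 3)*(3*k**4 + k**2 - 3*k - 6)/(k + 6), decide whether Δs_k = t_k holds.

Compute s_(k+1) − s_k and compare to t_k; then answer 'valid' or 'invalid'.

Invalid: residual 3*(-9*k**4 - 90*k**3 - 121*k**2 - 88*k - 12)/(k**2 + 13*k + 42) ≠ 0.

s_(k+1) = -(k + 4)*(3*k - 3*(k + 1)**4 - (k + 1)**2 + 9)/(k + 7)
s_(k+1) − s_k = (12*k**5 + 147*k**4 + 482*k**3 + 576*k**2 + 337*k + 6)/(k**2 + 13*k + 42)
(s_(k+1) − s_k) − t_k = 3*(-9*k**4 - 90*k**3 - 121*k**2 - 88*k - 12)/(k**2 + 13*k + 42)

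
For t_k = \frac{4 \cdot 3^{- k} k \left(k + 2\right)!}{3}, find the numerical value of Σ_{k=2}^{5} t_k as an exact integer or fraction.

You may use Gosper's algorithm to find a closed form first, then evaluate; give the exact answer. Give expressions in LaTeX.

The ratio is (k + 1)*(k + 3)/(3*k).
Gosper form: A/B · C(k+1)/C(k) with A=k/3 + 1, B=1, C=k.
Set up (k/3 + 1)·f(k+1) − (1)·f(k) − (k) = 0.
deg f ≤ 0 (via 1,0,1).
A polynomial solution: f(k) = 3.
So s_k = (B(k−1)f/C)·t_k = (3/k)·t_k = 4*factorial(k + 2)/3**k.
Verify: 4*k*factorial(k + 2)/(3*3**k) matches t_k.
Telescoping: Σ = s_(6) − s_(2) = 17920/81 − (32/3) = 17056/81.

Σ = 17056/81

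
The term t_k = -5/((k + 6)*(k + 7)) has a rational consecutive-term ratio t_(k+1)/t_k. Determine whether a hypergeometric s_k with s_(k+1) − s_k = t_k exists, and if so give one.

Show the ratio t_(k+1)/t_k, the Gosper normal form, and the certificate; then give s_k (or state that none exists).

s_k = -5*k/(6*k + 36)

The ratio is (k + 6)/(k + 8).
So A=k + 6 and B=k + 8, with C=1.
Need (k + 6)·f(k+1) − (k + 7)·f(k) = 1.
deg f ≤ 1 (via 1,1,0).
Solve for f: f(k) = k/6 (degree 1 ≤ 1).
Certificate R = B(k−1)f/C = k*(k + 7)/6 gives s_k = -5*k/(6*k + 36).
Check: Δs_k = -5/(k**2 + 13*k + 42). ✓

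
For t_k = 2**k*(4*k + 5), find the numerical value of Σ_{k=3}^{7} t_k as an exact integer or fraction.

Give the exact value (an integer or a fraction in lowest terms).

Step 1: r(k) = 2*(4*k + 9)/(4*k + 5).
A = 2, B = 1, C = k + 5/4.
Solve (2)·f(k+1) − (1)·f(k) = k + 5/4.
From deg A=0, deg B=0, deg C=1: d=1.
Coefficient equations give f(k) = (4*k - 3)/4.
Certificate R = B(k−1)f/C = (4*k - 3)/(4*k + 5) gives s_k = 2**k*(4*k - 3).
s_(k+1) − s_k = 2**k*(4*k + 5) = t_k.
Telescoping: Σ = s_(8) − s_(3) = 7424 − (72) = 7352.

Σ = 7352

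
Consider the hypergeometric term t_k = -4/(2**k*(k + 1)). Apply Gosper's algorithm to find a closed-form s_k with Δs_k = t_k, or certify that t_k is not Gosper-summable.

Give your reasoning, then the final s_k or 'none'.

The ratio is (k + 1)/(2*(k + 2)).
Normal form (A,B,C) = (k/2 + 1/2, k + 2, 1).
f must satisfy (k/2 + 1/2)·f(k+1) − (k + 1)·f(k) = 1.
Degrees (1,1,0) ⇒ d ≤ -1.
deg f ≤ -1 is impossible — no certificate.

no hypergeometric antidifference exists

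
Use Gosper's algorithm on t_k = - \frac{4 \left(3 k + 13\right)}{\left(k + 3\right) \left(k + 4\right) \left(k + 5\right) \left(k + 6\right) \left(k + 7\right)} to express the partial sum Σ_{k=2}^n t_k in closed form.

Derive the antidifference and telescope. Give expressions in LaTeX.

S(n) = \frac{- n^{3} - 17 n^{2} - 94 n + 112}{70 \left(n^{3} + 17 n^{2} + 94 n + 168\right)}

Compute t_(k+1)/t_k: get (k + 3)*(3*k + 16)/((k + 8)*(3*k + 13)).
Gosper form: A/B · C(k+1)/C(k) with A=k + 3, B=k + 8, C=k + 13/3.
Key eq: (k + 3)·f(k+1) = (k + 7)·f(k) + (k + 13/3).
Bound: deg f ≤ 4.
Solve for f: f(k) = k*(k + 4)*(k**2 + 14*k + 63)/270 (degree 4 ≤ 4).
Certificate R = B(k−1)f/C = k*(k + 4)*(k + 7)*(k**2 + 14*k + 63)/(90*(3*k + 13)) gives s_k = 2*k*(-k**2 - 14*k - 63)/(45*(k**3 + 14*k**2 + 63*k + 90)).
Δs = 4*(-3*k - 13)/(k**5 + 25*k**4 + 245*k**3 + 1175*k**2 + 2754*k + 2520), as required.
s_(n+1) = 2*(-n**3 - 17*n**2 - 94*n - 78)/(45*(n**3 + 17*n**2 + 94*n + 168)) and s_(2) = -19/630, so S(n) = (-n**3 - 17*n**2 - 94*n + 112)/(70*(n**3 + 17*n**2 + 94*n + 168)).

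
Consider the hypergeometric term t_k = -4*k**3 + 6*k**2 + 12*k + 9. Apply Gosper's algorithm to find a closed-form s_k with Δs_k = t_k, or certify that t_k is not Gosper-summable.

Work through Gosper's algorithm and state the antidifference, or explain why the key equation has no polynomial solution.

The ratio is (4*k**3 + 6*k**2 - 12*k - 23)/(4*k**3 - 6*k**2 - 12*k - 9).
A = 1, B = 1, C = k**3 - 3*k**2/2 - 3*k - 9/4.
Key eq: (1)·f(k+1) = (1)·f(k) + (k**3 - 3*k**2/2 - 3*k - 9/4).
Bound: deg f ≤ 4.
A polynomial solution: f(k) = k*(k**3 - 4*k**2 - 2*k - 4)/4.
Certificate R = B(k−1)f/C = k*(k**3 - 4*k**2 - 2*k - 4)/(4*k**3 - 6*k**2 - 12*k - 9) gives s_k = k*(-k**3 + 4*k**2 + 2*k + 4).
Δs = -4*k**3 + 6*k**2 + 12*k + 9, as required.

s_k = k*(-k**3 + 4*k**2 + 2*k + 4)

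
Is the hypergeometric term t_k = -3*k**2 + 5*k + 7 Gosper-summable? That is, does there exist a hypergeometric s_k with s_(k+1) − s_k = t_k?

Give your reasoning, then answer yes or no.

Yes. s_k = k*(-k**2 + 4*k + 4).

Step 1: r(k) = (3*k**2 + k - 9)/(3*k**2 - 5*k - 7).
So A=1 and B=1, with C=k**2 - 5*k/3 - 7/3.
Set up (1)·f(k+1) − (1)·f(k) − (k**2 - 5*k/3 - 7/3) = 0.
From deg A=0, deg B=0, deg C=2: d=3.
Match coefficients ⇒ f(k) = k*(k**2 - 4*k - 4)/3.
So s_k = (B(k−1)f/C)·t_k = (k*(k**2 - 4*k - 4)/(3*k**2 - 5*k - 7))·t_k = k*(-k**2 + 4*k + 4).
Δs = -3*k**2 + 5*k + 7, as required.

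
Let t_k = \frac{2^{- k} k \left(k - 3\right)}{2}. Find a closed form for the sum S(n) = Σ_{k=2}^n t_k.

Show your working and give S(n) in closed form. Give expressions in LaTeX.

t_(k+1)/t_k = (k - 2)*(k + 1)/(2*k*(k - 3)).
Gosper form: A/B · C(k+1)/C(k) with A=1/2, B=1, C=k**2 - 3*k.
Need (1/2)·f(k+1) − (1)·f(k) = k**2 - 3*k.
Bound: deg f ≤ 2.
Solve for f: f(k) = -2*k*(k - 1) (degree 2 ≤ 2).
R(k) = B(k−1)·f(k)/C(k) = -2*(k - 1)/(k - 3); s_k = R·t_k = k*(1 - k)/2**k.
Check: Δs_k = k*(k - 3)/(2*2**k). ✓
Telescope: S(n) = s_(n+1) − s_(2) = 2**(-n - 1)*n*(-n - 1) − (-1/2) = 2**(-n - 1)*(2**n - n**2 - n).

S(n) = 2^{- n - 1} \left(2^{n} - n^{2} - n\right)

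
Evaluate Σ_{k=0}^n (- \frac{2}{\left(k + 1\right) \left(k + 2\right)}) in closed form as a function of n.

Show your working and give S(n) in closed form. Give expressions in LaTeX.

S(n) = \frac{2 \left(- n - 1\right)}{n + 2}

Compute t_(k+1)/t_k: get (k + 1)/(k + 3).
Factor: A=k + 1; B=k + 3; C=1.
Need (k + 1)·f(k+1) − (k + 2)·f(k) = 1.
From deg A=1, deg B=1, deg C=0: d=1.
Coefficient equations give f(k) = k.
Certificate R = B(k−1)f/C = k*(k + 2) gives s_k = -2*k/(k + 1).
Check: Δs_k = -2/(k**2 + 3*k + 2). ✓
Evaluate: s_(n+1) = 2*(-n - 1)/(n + 2); subtract s_(0) = 0 ⇒ S(n) = 2*(-n - 1)/(n + 2).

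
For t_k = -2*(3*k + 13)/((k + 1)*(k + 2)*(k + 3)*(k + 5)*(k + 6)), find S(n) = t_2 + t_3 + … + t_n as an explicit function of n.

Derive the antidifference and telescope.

S(n) = (-n**3 - 11*n**2 - 36*n + 48)/(42*(n**3 + 11*n**2 + 36*n + 36))

Compute t_(k+1)/t_k: get (k + 1)*(k + 5)*(3*k + 16)/((k + 4)*(k + 7)*(3*k + 13)).
Factor: A=k + 1; B=k + 7; C=k**2 + 25*k/3 + 52/3.
Need (k + 1)·f(k+1) − (k + 6)·f(k) = k**2 + 25*k/3 + 52/3.
From deg A=1, deg B=1, deg C=2: d=5.
Coefficient equations give f(k) = k*(k + 3)*(k + 4)*(k**2 + 8*k + 17)/30.
Certificate R = B(k−1)f/C = k*(k + 3)*(k + 6)*(k**2 + 8*k + 17)/(10*(3*k + 13)) gives s_k = k*(-k**2 - 8*k - 17)/(5*(k**3 + 8*k**2 + 17*k + 10)).
Δs = 2*(-3*k - 13)/(k**5 + 17*k**4 + 107*k**3 + 307*k**2 + 396*k + 180), as required.
Σ_(k=2)^n t_k = s_(n+1) − s_(2) = ((-n**3 - 11*n**2 - 36*n - 26)/(5*(n**3 + 11*n**2 + 36*n + 36))) − (-37/210), i.e. (-n**3 - 11*n**2 - 36*n + 48)/(42*(n**3 + 11*n**2 + 36*n + 36)).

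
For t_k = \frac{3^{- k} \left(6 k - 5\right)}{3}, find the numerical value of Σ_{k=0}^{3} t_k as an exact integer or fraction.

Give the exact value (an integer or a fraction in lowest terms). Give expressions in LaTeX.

t_(k+1)/t_k = (6*k + 1)/(3*(6*k - 5)).
Normal form (A,B,C) = (1/3, 1, k - 5/6).
Solve (1/3)·f(k+1) − (1)·f(k) = k - 5/6.
From deg A=0, deg B=0, deg C=1: d=1.
Solve for f: f(k) = -(3*k - 1)/2 (degree 1 ≤ 1).
Get s_k = R·t_k = (1 - 3*k)/3**k with R(k) = B(k−1)f(k)/C(k) = -3*(3*k - 1)/(6*k - 5).
Verify: (6*k - 5)/(3*3**k) matches t_k.
Σ_(k=0)^(3) t_k = s_(4) − s_(0) = -11/81 − (1) = -92/81.

Σ = -92/81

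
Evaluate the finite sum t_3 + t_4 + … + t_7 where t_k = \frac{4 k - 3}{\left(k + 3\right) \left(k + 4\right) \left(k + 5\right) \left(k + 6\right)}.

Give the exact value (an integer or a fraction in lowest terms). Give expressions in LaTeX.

Ratio r(k) = (k + 3)*(4*k + 1)/((k + 7)*(4*k - 3)).
Take A(k)=k + 3, B(k)=k + 7, C(k)=k - 3/4.
Solve (k + 3)·f(k+1) − (k + 6)·f(k) = k - 3/4.
Bound: deg f ≤ 3.
Coefficient equations give f(k) = k*(k**2 + 12*k - 73)/240.
Certificate R = B(k−1)f/C = k*(k + 6)*(k**2 + 12*k - 73)/(60*(4*k - 3)) gives s_k = k*(k**2 + 12*k - 73)/(60*(k + 3)*(k + 4)*(k + 5)).
Δs = (4*k - 3)/(k**4 + 18*k**3 + 119*k**2 + 342*k + 360), as required.
Sum = s_(8) − s_(3); s_(8) = 29/4290, s_(3) = -1/240 ⇒ 25/2288.

Σ = 25/2288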